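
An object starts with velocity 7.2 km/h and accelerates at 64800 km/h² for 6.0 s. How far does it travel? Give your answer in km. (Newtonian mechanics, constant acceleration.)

v₀ = 7.2 km/h × 0.2777777777777778 = 2.0 m/s
a = 64800 km/h² × 7.716049382716049e-05 = 5.0 m/s²
d = v₀ × t + ½ × a × t² = 2.0 × 6.0 + 0.5 × 5.0 × 6.0² = 102.0 m
d = 102.0 m / 1000.0 = 0.102 km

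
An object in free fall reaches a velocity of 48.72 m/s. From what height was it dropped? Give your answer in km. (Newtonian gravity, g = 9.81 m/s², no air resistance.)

h = v² / (2g) = 48.72² / (2 × 9.81) = 120.981 m
h = 120.981 m / 1000.0 = 0.121 km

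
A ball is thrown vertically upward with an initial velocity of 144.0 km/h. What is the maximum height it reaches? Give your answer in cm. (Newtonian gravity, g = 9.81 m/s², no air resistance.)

v₀ = 144.0 km/h × 0.2777777777777778 = 40.0 m/s
h_max = v₀² / (2g) = 40.0² / (2 × 9.81) = 1600.0 / 19.62 = 81.5494 m
h_max = 81.5494 m / 0.01 = 8155 cm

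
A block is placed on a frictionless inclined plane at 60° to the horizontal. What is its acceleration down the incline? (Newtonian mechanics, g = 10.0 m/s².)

a = g sin(θ) = 10.0 × sin(60°) = 10.0 × 0.866 = 8.66 m/s²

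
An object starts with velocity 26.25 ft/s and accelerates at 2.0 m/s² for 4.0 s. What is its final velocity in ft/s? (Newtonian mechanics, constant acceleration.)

v₀ = 26.25 ft/s × 0.3048 = 8.001 m/s
v = v₀ + a × t = 8.001 + 2.0 × 4.0 = 16.001 m/s
v = 16.001 m/s / 0.3048 = 52.5 ft/s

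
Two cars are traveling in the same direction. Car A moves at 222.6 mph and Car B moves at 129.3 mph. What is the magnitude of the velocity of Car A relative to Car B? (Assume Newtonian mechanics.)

v_rel = |v_A - v_B| = |222.6 - 129.3| = 93.3 mph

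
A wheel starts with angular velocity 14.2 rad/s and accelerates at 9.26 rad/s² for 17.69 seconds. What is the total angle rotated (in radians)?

θ = ω₀t + ½αt² = 14.2×17.69 + ½×9.26×17.69² = 1700.09 rad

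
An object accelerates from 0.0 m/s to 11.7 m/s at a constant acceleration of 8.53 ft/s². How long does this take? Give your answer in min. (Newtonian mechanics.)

a = 8.53 ft/s² × 0.3048 = 2.59994 m/s²
t = (v - v₀) / a = (11.7 - 0.0) / 2.59994 = 4.5001 s
t = 4.5001 s / 60.0 = 0.075 min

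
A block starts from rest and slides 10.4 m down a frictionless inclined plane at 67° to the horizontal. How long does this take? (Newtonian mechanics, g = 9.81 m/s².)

a = g sin(θ) = 9.81 × sin(67°) = 9.0302 m/s²
t = √(2d/a) = √(2 × 10.4 / 9.0302) = 1.52 s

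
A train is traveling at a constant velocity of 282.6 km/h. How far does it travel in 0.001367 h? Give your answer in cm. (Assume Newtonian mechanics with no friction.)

v = 282.6 km/h × 0.2777777777777778 = 78.5 m/s
t = 0.001367 h × 3600.0 = 4.9212 s
d = v × t = 78.5 × 4.9212 = 386.314 m
d = 386.314 m / 0.01 = 38630 cm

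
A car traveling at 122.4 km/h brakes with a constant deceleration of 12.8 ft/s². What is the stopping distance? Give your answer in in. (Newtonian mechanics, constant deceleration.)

v₀ = 122.4 km/h × 0.2777777777777778 = 34.0 m/s
a = 12.8 ft/s² × 0.3048 = 3.90144 m/s²
d = v₀² / (2a) = 34.0² / (2 × 3.90144) = 1156.0 / 7.80288 = 148.15 m
d = 148.15 m / 0.0254 = 5833 in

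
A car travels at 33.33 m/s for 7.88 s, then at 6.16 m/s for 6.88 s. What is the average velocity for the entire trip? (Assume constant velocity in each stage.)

d₁ = v₁t₁ = 33.33 × 7.88 = 262.6404 m
d₂ = v₂t₂ = 6.16 × 6.88 = 42.3808 m
d_total = 305.0212 m, t_total = 14.76 s
v_avg = d_total/t_total = 305.0212/14.76 = 20.67 m/s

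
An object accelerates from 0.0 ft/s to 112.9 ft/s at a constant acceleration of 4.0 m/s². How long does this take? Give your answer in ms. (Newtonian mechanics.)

v₀ = 0.0 ft/s × 0.3048 = 0.0 m/s
v = 112.9 ft/s × 0.3048 = 34.4119 m/s
t = (v - v₀) / a = (34.4119 - 0.0) / 4.0 = 8.60298 s
t = 8.60298 s / 0.001 = 8603 ms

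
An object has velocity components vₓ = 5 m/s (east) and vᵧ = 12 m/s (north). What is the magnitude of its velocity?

|v| = √(vₓ² + vᵧ²) = √(5² + 12²) = √(169) = 13.0 m/s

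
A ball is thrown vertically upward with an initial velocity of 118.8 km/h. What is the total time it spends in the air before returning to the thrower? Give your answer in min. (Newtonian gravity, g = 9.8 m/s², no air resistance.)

v₀ = 118.8 km/h × 0.2777777777777778 = 33.0 m/s
t_total = 2 × v₀ / g = 2 × 33.0 / 9.8 = 6.73469 s
t_total = 6.73469 s / 60.0 = 0.1122 min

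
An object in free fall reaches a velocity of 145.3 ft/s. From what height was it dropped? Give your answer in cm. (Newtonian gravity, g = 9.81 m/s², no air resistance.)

v = 145.3 ft/s × 0.3048 = 44.2874 m/s
h = v² / (2g) = 44.2874² / (2 × 9.81) = 99.9681 m
h = 99.9681 m / 0.01 = 9997 cm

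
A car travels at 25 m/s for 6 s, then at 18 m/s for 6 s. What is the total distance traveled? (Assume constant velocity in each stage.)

d₁ = v₁t₁ = 25 × 6 = 150 m
d₂ = v₂t₂ = 18 × 6 = 108 m
d_total = 150 + 108 = 258 m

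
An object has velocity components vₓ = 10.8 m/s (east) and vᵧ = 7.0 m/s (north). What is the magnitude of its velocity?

|v| = √(vₓ² + vᵧ²) = √(10.8² + 7.0²) = √(165.64) = 12.87 m/s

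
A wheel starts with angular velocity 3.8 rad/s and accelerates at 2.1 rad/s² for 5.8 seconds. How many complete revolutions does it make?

θ = ω₀t + ½αt² = 3.8×5.8 + ½×2.1×5.8² = 57.362 rad
Total revolutions = θ/(2π) = 57.362/(2π) = 9.13
Complete revolutions = ⌊9.13⌋ = 9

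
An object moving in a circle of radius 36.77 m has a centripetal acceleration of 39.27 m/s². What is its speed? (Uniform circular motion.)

v = √(a_c × r) = √(39.27 × 36.77) = 38.0 m/s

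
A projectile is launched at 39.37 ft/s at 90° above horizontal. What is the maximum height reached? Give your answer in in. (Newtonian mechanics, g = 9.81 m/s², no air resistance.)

v₀ = 39.37 ft/s × 0.3048 = 12.0 m/s
H = v₀² × sin²(θ) / (2g) = 12.0² × sin(90°)² / (2 × 9.81) = 144.0 × 1.0 / 19.62 = 7.33945 m
H = 7.33945 m / 0.0254 = 289.0 in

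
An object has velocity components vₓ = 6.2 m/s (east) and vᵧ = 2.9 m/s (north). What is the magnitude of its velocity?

|v| = √(vₓ² + vᵧ²) = √(6.2² + 2.9²) = √(46.85) = 6.84 m/s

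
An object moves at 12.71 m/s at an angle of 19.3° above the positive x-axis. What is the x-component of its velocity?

vₓ = v cos(θ) = 12.71 × cos(19.3°) = 12.0 m/s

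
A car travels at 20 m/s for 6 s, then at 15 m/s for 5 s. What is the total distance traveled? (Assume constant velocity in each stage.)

d₁ = v₁t₁ = 20 × 6 = 120 m
d₂ = v₂t₂ = 15 × 5 = 75 m
d_total = 120 + 75 = 195 m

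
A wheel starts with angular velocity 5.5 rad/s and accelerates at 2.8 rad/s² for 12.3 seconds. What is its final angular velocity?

ω = ω₀ + αt = 5.5 + 2.8 × 12.3 = 39.94 rad/s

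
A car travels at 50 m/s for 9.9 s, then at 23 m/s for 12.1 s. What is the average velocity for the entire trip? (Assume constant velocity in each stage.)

d₁ = v₁t₁ = 50 × 9.9 = 495.0 m
d₂ = v₂t₂ = 23 × 12.1 = 278.3 m
d_total = 773.3 m, t_total = 22.0 s
v_avg = d_total/t_total = 773.3/22.0 = 35.15 m/s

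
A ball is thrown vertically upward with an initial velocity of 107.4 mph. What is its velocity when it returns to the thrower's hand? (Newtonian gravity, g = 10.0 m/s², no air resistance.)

By conservation of energy (no air resistance), the ball returns to the throw height with the same speed as launch, but directed downward.
|v_ground| = v₀ = 107.4 mph
v_ground = 107.4 mph (downward)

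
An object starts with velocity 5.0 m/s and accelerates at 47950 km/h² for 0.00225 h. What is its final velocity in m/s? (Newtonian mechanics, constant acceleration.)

a = 47950 km/h² × 7.716049382716049e-05 = 3.69985 m/s²
t = 0.00225 h × 3600.0 = 8.1 s
v = v₀ + a × t = 5.0 + 3.69985 × 8.1 = 34.97 m/s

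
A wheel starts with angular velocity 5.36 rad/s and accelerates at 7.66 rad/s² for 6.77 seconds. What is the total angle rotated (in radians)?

θ = ω₀t + ½αt² = 5.36×6.77 + ½×7.66×6.77² = 211.83 rad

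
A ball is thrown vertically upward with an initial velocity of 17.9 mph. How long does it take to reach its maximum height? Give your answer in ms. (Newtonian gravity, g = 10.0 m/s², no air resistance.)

v₀ = 17.9 mph × 0.44704 = 8.00202 m/s
t_up = v₀ / g = 8.00202 / 10.0 = 0.800202 s
t_up = 0.800202 s / 0.001 = 800.2 ms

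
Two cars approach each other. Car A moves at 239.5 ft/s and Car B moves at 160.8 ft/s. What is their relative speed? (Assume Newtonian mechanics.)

v_rel = v_A + v_B = 239.5 + 160.8 = 400.3 ft/s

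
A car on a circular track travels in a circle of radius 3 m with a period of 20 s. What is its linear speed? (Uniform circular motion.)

v = 2πr/T = 2π×3/20 = 0.94 m/s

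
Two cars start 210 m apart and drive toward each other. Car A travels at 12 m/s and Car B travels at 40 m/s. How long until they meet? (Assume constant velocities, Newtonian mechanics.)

Combined speed: v_combined = 12 + 40 = 52 m/s
Time to meet: t = d/v_combined = 210/52 = 4.04 s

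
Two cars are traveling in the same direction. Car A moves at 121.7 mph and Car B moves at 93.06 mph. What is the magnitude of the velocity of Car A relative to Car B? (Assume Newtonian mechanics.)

v_rel = |v_A - v_B| = |121.7 - 93.06| = 28.64 mph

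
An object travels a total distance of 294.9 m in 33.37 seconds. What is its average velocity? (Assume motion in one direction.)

v_avg = Δd / Δt = 294.9 / 33.37 = 8.84 m/s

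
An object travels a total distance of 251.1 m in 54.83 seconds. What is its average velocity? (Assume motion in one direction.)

v_avg = Δd / Δt = 251.1 / 54.83 = 4.58 m/s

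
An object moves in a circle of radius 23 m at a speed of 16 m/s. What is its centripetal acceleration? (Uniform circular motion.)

a_c = v²/r = 16²/23 = 256/23 = 11.13 m/s²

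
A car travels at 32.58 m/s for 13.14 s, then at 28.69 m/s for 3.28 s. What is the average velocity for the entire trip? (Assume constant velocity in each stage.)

d₁ = v₁t₁ = 32.58 × 13.14 = 428.1012 m
d₂ = v₂t₂ = 28.69 × 3.28 = 94.1032 m
d_total = 522.2044 m, t_total = 16.42 s
v_avg = d_total/t_total = 522.2044/16.42 = 31.8 m/s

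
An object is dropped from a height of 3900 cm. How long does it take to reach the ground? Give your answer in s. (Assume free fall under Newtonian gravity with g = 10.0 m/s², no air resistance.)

h = 3900 cm × 0.01 = 39.0 m
t = √(2h/g) = √(2 × 39.0 / 10.0) = 2.793 s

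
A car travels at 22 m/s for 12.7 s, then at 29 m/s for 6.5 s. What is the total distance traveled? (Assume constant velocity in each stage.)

d₁ = v₁t₁ = 22 × 12.7 = 279.4 m
d₂ = v₂t₂ = 29 × 6.5 = 188.5 m
d_total = 279.4 + 188.5 = 467.9 m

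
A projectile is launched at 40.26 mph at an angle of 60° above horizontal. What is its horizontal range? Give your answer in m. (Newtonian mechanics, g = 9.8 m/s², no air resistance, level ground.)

v₀ = 40.26 mph × 0.44704 = 17.9978 m/s
R = v₀² × sin(2θ) / g = 17.9978² × sin(2 × 60°) / 9.8 = 323.921 × 0.866025 / 9.8 = 28.62 m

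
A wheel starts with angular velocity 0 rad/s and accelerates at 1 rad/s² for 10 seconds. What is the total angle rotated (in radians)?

θ = ω₀t + ½αt² = 0×10 + ½×1×10² = 50.0 rad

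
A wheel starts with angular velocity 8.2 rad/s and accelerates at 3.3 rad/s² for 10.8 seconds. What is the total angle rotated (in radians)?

θ = ω₀t + ½αt² = 8.2×10.8 + ½×3.3×10.8² = 281.02 rad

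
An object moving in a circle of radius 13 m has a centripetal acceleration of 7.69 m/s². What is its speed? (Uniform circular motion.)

v = √(a_c × r) = √(7.69 × 13) = 10.0 m/s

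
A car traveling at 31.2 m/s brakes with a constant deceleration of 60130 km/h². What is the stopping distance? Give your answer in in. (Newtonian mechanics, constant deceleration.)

a = 60130 km/h² × 7.716049382716049e-05 = 4.63966 m/s²
d = v₀² / (2a) = 31.2² / (2 × 4.63966) = 973.44 / 9.27932 = 104.904 m
d = 104.904 m / 0.0254 = 4130 in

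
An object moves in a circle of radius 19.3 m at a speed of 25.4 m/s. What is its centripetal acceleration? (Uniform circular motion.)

a_c = v²/r = 25.4²/19.3 = 645.16/19.3 = 33.43 m/s²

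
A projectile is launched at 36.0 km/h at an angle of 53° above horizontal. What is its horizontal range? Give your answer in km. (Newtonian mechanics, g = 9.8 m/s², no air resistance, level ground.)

v₀ = 36.0 km/h × 0.2777777777777778 = 10.0 m/s
R = v₀² × sin(2θ) / g = 10.0² × sin(2 × 53°) / 9.8 = 100.0 × 0.961262 / 9.8 = 9.8088 m
R = 9.8088 m / 1000.0 = 0.009809 km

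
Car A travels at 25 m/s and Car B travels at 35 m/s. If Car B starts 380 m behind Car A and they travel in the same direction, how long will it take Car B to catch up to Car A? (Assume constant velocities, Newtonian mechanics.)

Relative speed: v_rel = 35 - 25 = 10 m/s
Time to catch: t = d₀/v_rel = 380/10 = 38.0 s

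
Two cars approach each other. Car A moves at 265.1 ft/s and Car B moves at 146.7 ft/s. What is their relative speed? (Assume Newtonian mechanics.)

v_rel = v_A + v_B = 265.1 + 146.7 = 411.8 ft/s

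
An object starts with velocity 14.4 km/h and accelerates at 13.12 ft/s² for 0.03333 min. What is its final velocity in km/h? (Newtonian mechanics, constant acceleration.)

v₀ = 14.4 km/h × 0.2777777777777778 = 4.0 m/s
a = 13.12 ft/s² × 0.3048 = 3.99898 m/s²
t = 0.03333 min × 60.0 = 1.9998 s
v = v₀ + a × t = 4.0 + 3.99898 × 1.9998 = 11.9972 m/s
v = 11.9972 m/s / 0.2777777777777778 = 43.19 km/h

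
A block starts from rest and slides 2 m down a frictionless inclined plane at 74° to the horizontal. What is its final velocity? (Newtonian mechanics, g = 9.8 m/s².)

a = g sin(θ) = 9.8 × sin(74°) = 9.4204 m/s²
v = √(2ad) = √(2 × 9.4204 × 2) = 6.14 m/s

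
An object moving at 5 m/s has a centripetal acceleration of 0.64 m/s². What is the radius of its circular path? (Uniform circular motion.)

r = v²/a_c = 5²/0.64 = 39.06 m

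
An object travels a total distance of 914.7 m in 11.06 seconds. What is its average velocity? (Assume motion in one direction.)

v_avg = Δd / Δt = 914.7 / 11.06 = 82.7 m/s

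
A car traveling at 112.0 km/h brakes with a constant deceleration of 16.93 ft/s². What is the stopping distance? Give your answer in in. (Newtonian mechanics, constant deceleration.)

v₀ = 112.0 km/h × 0.2777777777777778 = 31.1111 m/s
a = 16.93 ft/s² × 0.3048 = 5.16026 m/s²
d = v₀² / (2a) = 31.1111² / (2 × 5.16026) = 967.901 / 10.3205 = 93.7843 m
d = 93.7843 m / 0.0254 = 3692 in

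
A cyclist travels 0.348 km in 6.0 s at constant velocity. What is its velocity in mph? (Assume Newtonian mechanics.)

d = 0.348 km × 1000.0 = 348.0 m
v = d / t = 348.0 / 6.0 = 58.0 m/s
v = 58.0 m/s / 0.44704 = 129.7 mph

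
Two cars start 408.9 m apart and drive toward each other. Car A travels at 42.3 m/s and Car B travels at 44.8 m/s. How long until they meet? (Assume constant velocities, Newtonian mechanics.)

Combined speed: v_combined = 42.3 + 44.8 = 87.1 m/s
Time to meet: t = d/v_combined = 408.9/87.1 = 4.69 s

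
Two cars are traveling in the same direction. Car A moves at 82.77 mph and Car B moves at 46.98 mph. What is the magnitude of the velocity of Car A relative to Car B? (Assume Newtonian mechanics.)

v_rel = |v_A - v_B| = |82.77 - 46.98| = 35.79 mph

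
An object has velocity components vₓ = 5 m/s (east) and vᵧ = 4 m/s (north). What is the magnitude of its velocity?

|v| = √(vₓ² + vᵧ²) = √(5² + 4²) = √(41) = 6.4 m/s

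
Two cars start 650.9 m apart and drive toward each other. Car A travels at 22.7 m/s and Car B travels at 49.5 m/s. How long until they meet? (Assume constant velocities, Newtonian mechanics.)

Combined speed: v_combined = 22.7 + 49.5 = 72.2 m/s
Time to meet: t = d/v_combined = 650.9/72.2 = 9.02 s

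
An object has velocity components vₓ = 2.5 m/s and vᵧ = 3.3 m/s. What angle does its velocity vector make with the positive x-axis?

θ = arctan(vᵧ/vₓ) = arctan(3.3/2.5) = 52.85°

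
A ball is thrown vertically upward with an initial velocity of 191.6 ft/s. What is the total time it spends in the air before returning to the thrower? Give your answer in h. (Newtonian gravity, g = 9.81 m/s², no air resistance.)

v₀ = 191.6 ft/s × 0.3048 = 58.3997 m/s
t_total = 2 × v₀ / g = 2 × 58.3997 / 9.81 = 11.9062 s
t_total = 11.9062 s / 3600.0 = 0.003307 h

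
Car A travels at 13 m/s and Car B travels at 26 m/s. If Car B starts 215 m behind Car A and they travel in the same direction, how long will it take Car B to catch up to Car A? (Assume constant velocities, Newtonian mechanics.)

Relative speed: v_rel = 26 - 13 = 13 m/s
Time to catch: t = d₀/v_rel = 215/13 = 16.54 s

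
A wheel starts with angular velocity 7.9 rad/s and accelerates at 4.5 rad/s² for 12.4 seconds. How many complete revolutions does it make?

θ = ω₀t + ½αt² = 7.9×12.4 + ½×4.5×12.4² = 443.92 rad
Total revolutions = θ/(2π) = 443.92/(2π) = 70.65
Complete revolutions = ⌊70.65⌋ = 70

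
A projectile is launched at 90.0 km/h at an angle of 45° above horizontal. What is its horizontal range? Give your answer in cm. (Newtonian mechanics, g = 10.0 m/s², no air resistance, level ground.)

v₀ = 90.0 km/h × 0.2777777777777778 = 25.0 m/s
R = v₀² × sin(2θ) / g = 25.0² × sin(2 × 45°) / 10.0 = 625.0 × 1.0 / 10.0 = 62.5 m
R = 62.5 m / 0.01 = 6250 cm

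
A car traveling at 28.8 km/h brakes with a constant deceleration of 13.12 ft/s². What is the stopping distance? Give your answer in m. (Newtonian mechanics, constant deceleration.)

v₀ = 28.8 km/h × 0.2777777777777778 = 8.0 m/s
a = 13.12 ft/s² × 0.3048 = 3.99898 m/s²
d = v₀² / (2a) = 8.0² / (2 × 3.99898) = 64.0 / 7.99796 = 8.002 m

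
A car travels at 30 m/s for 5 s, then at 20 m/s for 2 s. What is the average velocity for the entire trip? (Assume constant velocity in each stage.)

d₁ = v₁t₁ = 30 × 5 = 150 m
d₂ = v₂t₂ = 20 × 2 = 40 m
d_total = 190 m, t_total = 7 s
v_avg = d_total/t_total = 190/7 = 27.14 m/s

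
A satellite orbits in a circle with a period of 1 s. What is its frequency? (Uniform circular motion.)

f = 1/T = 1/1 = 1.0 Hz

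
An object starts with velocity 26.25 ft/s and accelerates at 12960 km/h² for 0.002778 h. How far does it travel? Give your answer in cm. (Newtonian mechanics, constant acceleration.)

v₀ = 26.25 ft/s × 0.3048 = 8.001 m/s
a = 12960 km/h² × 7.716049382716049e-05 = 1.0 m/s²
t = 0.002778 h × 3600.0 = 10.0008 s
d = v₀ × t + ½ × a × t² = 8.001 × 10.0008 + 0.5 × 1.0 × 10.0008² = 130.024 m
d = 130.024 m / 0.01 = 13000 cm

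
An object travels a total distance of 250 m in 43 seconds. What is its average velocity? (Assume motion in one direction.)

v_avg = Δd / Δt = 250 / 43 = 5.81 m/s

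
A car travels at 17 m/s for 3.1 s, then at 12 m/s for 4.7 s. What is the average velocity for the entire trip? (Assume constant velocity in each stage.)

d₁ = v₁t₁ = 17 × 3.1 = 52.7 m
d₂ = v₂t₂ = 12 × 4.7 = 56.4 m
d_total = 109.1 m, t_total = 7.8 s
v_avg = d_total/t_total = 109.1/7.8 = 13.99 m/s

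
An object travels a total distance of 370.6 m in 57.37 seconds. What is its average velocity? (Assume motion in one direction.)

v_avg = Δd / Δt = 370.6 / 57.37 = 6.46 m/s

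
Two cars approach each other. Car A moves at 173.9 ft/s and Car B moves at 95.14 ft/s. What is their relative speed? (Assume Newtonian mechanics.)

v_rel = v_A + v_B = 173.9 + 95.14 = 269.04 ft/s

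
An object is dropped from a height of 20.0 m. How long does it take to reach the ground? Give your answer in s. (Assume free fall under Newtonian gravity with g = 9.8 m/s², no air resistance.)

t = √(2h/g) = √(2 × 20.0 / 9.8) = 2.02 s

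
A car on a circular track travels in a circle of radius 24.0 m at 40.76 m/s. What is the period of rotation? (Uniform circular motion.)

T = 2πr/v = 2π×24.0/40.76 = 3.7 s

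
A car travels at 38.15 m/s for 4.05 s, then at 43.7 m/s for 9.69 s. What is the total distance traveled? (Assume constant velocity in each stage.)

d₁ = v₁t₁ = 38.15 × 4.05 = 154.5075 m
d₂ = v₂t₂ = 43.7 × 9.69 = 423.453 m
d_total = 154.5075 + 423.453 = 577.96 m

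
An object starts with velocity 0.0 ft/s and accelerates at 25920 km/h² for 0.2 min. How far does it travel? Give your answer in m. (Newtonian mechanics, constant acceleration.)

v₀ = 0.0 ft/s × 0.3048 = 0.0 m/s
a = 25920 km/h² × 7.716049382716049e-05 = 2.0 m/s²
t = 0.2 min × 60.0 = 12.0 s
d = v₀ × t + ½ × a × t² = 0.0 × 12.0 + 0.5 × 2.0 × 12.0² = 144.0 m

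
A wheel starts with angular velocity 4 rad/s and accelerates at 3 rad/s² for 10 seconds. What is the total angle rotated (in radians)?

θ = ω₀t + ½αt² = 4×10 + ½×3×10² = 190.0 rad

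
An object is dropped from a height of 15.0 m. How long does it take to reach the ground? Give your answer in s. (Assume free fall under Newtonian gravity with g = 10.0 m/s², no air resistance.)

t = √(2h/g) = √(2 × 15.0 / 10.0) = 1.732 s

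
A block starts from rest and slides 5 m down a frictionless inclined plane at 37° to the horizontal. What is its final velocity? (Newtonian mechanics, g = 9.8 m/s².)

a = g sin(θ) = 9.8 × sin(37°) = 5.8978 m/s²
v = √(2ad) = √(2 × 5.8978 × 5) = 7.68 m/s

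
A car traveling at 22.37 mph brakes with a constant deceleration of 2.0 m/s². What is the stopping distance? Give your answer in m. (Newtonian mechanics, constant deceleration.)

v₀ = 22.37 mph × 0.44704 = 10.0003 m/s
d = v₀² / (2a) = 10.0003² / (2 × 2.0) = 100.006 / 4.0 = 25.0 m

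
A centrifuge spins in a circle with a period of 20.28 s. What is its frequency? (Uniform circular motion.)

f = 1/T = 1/20.28 = 0.0493 Hz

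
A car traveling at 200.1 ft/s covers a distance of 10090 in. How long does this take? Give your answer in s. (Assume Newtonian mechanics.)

d = 10090 in × 0.0254 = 256.286 m
v = 200.1 ft/s × 0.3048 = 60.9905 m/s
t = d / v = 256.286 / 60.9905 = 4.202 s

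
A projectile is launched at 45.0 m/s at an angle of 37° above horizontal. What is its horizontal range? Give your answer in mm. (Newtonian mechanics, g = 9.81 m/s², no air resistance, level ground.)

R = v₀² × sin(2θ) / g = 45.0² × sin(2 × 37°) / 9.81 = 2025.0 × 0.961262 / 9.81 = 198.426 m
R = 198.426 m / 0.001 = 198400 mm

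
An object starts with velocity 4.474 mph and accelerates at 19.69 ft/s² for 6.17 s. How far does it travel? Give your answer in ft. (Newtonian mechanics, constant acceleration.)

v₀ = 4.474 mph × 0.44704 = 2.00006 m/s
a = 19.69 ft/s² × 0.3048 = 6.00151 m/s²
d = v₀ × t + ½ × a × t² = 2.00006 × 6.17 + 0.5 × 6.00151 × 6.17² = 126.576 m
d = 126.576 m / 0.3048 = 415.3 ft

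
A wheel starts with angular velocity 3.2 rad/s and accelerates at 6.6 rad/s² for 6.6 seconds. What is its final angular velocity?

ω = ω₀ + αt = 3.2 + 6.6 × 6.6 = 46.76 rad/s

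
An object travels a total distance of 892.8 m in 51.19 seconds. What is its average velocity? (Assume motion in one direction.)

v_avg = Δd / Δt = 892.8 / 51.19 = 17.44 m/s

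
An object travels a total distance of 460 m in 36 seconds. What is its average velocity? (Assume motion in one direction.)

v_avg = Δd / Δt = 460 / 36 = 12.78 m/s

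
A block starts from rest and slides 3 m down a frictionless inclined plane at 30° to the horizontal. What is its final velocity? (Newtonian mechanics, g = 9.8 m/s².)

a = g sin(θ) = 9.8 × sin(30°) = 4.9 m/s²
v = √(2ad) = √(2 × 4.9 × 3) = 5.42 m/s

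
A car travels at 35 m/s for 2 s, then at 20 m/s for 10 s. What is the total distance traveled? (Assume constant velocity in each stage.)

d₁ = v₁t₁ = 35 × 2 = 70 m
d₂ = v₂t₂ = 20 × 10 = 200 m
d_total = 70 + 200 = 270 m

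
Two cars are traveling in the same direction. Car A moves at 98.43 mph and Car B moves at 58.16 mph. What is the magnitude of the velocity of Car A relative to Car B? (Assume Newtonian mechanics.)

v_rel = |v_A - v_B| = |98.43 - 58.16| = 40.27 mph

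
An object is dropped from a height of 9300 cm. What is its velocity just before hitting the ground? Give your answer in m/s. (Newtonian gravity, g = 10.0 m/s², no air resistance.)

h = 9300 cm × 0.01 = 93.0 m
v = √(2gh) = √(2 × 10.0 × 93.0) = 43.13 m/s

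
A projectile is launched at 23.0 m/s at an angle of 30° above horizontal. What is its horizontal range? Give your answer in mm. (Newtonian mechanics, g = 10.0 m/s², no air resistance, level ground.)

R = v₀² × sin(2θ) / g = 23.0² × sin(2 × 30°) / 10.0 = 529.0 × 0.866025 / 10.0 = 45.8127 m
R = 45.8127 m / 0.001 = 45810 mm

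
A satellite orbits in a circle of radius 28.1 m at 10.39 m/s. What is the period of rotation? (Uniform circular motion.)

T = 2πr/v = 2π×28.1/10.39 = 16.99 s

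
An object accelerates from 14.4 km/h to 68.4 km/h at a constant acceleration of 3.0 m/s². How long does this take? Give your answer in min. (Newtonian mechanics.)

v₀ = 14.4 km/h × 0.2777777777777778 = 4.0 m/s
v = 68.4 km/h × 0.2777777777777778 = 19.0 m/s
t = (v - v₀) / a = (19.0 - 4.0) / 3.0 = 5.0 s
t = 5.0 s / 60.0 = 0.08333 min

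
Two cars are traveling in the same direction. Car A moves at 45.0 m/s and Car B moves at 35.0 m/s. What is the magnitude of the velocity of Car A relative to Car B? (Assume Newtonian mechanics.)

v_rel = |v_A - v_B| = |45.0 - 35.0| = 10.0 m/s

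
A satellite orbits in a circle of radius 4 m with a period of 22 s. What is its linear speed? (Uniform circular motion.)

v = 2πr/T = 2π×4/22 = 1.14 m/s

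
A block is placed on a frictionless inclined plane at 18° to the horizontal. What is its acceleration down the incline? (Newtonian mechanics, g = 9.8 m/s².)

a = g sin(θ) = 9.8 × sin(18°) = 9.8 × 0.309 = 3.03 m/s²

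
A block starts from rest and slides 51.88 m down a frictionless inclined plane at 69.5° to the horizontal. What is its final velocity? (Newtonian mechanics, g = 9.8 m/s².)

a = g sin(θ) = 9.8 × sin(69.5°) = 9.1794 m/s²
v = √(2ad) = √(2 × 9.1794 × 51.88) = 30.86 m/s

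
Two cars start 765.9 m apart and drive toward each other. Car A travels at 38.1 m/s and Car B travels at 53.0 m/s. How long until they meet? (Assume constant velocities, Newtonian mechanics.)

Combined speed: v_combined = 38.1 + 53.0 = 91.1 m/s
Time to meet: t = d/v_combined = 765.9/91.1 = 8.41 s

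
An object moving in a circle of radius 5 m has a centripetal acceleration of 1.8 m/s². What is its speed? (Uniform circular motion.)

v = √(a_c × r) = √(1.8 × 5) = 3.0 m/s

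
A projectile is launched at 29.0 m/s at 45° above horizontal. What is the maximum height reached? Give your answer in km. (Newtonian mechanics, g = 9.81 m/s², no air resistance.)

H = v₀² × sin²(θ) / (2g) = 29.0² × sin(45°)² / (2 × 9.81) = 841.0 × 0.5 / 19.62 = 21.4322 m
H = 21.4322 m / 1000.0 = 0.02143 km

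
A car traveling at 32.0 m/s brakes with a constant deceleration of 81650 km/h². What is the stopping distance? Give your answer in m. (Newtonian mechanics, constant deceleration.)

a = 81650 km/h² × 7.716049382716049e-05 = 6.30015 m/s²
d = v₀² / (2a) = 32.0² / (2 × 6.30015) = 1024.0 / 12.6003 = 81.27 m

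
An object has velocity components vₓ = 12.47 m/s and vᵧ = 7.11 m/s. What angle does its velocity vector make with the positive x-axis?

θ = arctan(vᵧ/vₓ) = arctan(7.11/12.47) = 29.69°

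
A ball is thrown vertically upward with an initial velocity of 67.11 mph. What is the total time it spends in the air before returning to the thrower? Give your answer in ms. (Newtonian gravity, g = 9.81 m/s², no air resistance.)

v₀ = 67.11 mph × 0.44704 = 30.0009 m/s
t_total = 2 × v₀ / g = 2 × 30.0009 / 9.81 = 6.11639 s
t_total = 6.11639 s / 0.001 = 6116 ms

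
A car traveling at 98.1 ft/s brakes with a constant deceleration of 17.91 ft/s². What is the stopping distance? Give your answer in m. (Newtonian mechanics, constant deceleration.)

v₀ = 98.1 ft/s × 0.3048 = 29.9009 m/s
a = 17.91 ft/s² × 0.3048 = 5.45897 m/s²
d = v₀² / (2a) = 29.9009² / (2 × 5.45897) = 894.064 / 10.9179 = 81.89 m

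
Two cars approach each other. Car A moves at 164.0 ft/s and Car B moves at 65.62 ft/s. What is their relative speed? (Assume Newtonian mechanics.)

v_rel = v_A + v_B = 164.0 + 65.62 = 229.62 ft/s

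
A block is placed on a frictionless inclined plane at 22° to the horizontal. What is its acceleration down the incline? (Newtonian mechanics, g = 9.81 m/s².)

a = g sin(θ) = 9.81 × sin(22°) = 9.81 × 0.3746 = 3.67 m/s²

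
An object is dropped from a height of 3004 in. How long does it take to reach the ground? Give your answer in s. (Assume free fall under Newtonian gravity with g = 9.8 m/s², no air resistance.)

h = 3004 in × 0.0254 = 76.3016 m
t = √(2h/g) = √(2 × 76.3016 / 9.8) = 3.946 s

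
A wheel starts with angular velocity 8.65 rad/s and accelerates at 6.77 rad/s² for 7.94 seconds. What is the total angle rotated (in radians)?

θ = ω₀t + ½αt² = 8.65×7.94 + ½×6.77×7.94² = 282.08 rad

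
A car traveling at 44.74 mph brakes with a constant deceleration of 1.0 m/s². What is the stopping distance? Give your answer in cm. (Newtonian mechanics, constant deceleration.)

v₀ = 44.74 mph × 0.44704 = 20.0006 m/s
d = v₀² / (2a) = 20.0006² / (2 × 1.0) = 400.024 / 2.0 = 200.012 m
d = 200.012 m / 0.01 = 20000 cm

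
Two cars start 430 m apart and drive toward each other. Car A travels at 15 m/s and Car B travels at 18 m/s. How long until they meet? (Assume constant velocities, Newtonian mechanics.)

Combined speed: v_combined = 15 + 18 = 33 m/s
Time to meet: t = d/v_combined = 430/33 = 13.03 s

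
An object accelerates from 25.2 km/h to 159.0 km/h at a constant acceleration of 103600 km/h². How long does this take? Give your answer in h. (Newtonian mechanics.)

v₀ = 25.2 km/h × 0.2777777777777778 = 7.0 m/s
v = 159.0 km/h × 0.2777777777777778 = 44.1667 m/s
a = 103600 km/h² × 7.716049382716049e-05 = 7.99383 m/s²
t = (v - v₀) / a = (44.1667 - 7.0) / 7.99383 = 4.64942 s
t = 4.64942 s / 3600.0 = 0.001292 h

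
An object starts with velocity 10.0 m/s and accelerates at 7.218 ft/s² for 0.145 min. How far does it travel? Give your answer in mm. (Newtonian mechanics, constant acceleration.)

a = 7.218 ft/s² × 0.3048 = 2.20005 m/s²
t = 0.145 min × 60.0 = 8.7 s
d = v₀ × t + ½ × a × t² = 10.0 × 8.7 + 0.5 × 2.20005 × 8.7² = 170.261 m
d = 170.261 m / 0.001 = 170300 mm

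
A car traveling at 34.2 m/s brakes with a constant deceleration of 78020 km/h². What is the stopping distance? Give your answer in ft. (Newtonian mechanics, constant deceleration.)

a = 78020 km/h² × 7.716049382716049e-05 = 6.02006 m/s²
d = v₀² / (2a) = 34.2² / (2 × 6.02006) = 1169.64 / 12.0401 = 97.1454 m
d = 97.1454 m / 0.3048 = 318.7 ft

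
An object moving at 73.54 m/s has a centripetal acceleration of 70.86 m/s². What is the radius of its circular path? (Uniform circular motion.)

r = v²/a_c = 73.54²/70.86 = 76.32 m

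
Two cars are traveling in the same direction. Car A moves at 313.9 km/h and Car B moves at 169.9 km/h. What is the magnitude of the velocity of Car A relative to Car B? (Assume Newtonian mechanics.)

v_rel = |v_A - v_B| = |313.9 - 169.9| = 144.0 km/h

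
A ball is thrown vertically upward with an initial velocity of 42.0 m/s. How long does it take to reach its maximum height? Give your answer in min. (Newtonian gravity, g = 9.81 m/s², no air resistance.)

t_up = v₀ / g = 42.0 / 9.81 = 4.28135 s
t_up = 4.28135 s / 60.0 = 0.07136 min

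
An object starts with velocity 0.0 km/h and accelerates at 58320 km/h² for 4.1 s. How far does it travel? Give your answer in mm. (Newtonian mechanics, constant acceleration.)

v₀ = 0.0 km/h × 0.2777777777777778 = 0.0 m/s
a = 58320 km/h² × 7.716049382716049e-05 = 4.5 m/s²
d = v₀ × t + ½ × a × t² = 0.0 × 4.1 + 0.5 × 4.5 × 4.1² = 37.8225 m
d = 37.8225 m / 0.001 = 37820 mm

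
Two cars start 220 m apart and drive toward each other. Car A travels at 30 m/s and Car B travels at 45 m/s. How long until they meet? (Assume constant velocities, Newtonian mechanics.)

Combined speed: v_combined = 30 + 45 = 75 m/s
Time to meet: t = d/v_combined = 220/75 = 2.93 s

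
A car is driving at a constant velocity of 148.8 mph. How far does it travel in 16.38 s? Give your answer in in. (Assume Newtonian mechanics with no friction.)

v = 148.8 mph × 0.44704 = 66.5196 m/s
d = v × t = 66.5196 × 16.38 = 1089.59 m
d = 1089.59 m / 0.0254 = 42900 in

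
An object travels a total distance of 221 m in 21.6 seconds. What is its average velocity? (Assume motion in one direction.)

v_avg = Δd / Δt = 221 / 21.6 = 10.23 m/s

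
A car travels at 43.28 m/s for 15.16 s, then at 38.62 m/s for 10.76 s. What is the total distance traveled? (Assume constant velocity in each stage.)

d₁ = v₁t₁ = 43.28 × 15.16 = 656.1248 m
d₂ = v₂t₂ = 38.62 × 10.76 = 415.5512 m
d_total = 656.1248 + 415.5512 = 1071.68 m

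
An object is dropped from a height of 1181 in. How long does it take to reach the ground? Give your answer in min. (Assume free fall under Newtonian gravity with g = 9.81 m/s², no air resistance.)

h = 1181 in × 0.0254 = 29.9974 m
t = √(2h/g) = √(2 × 29.9974 / 9.81) = 2.47299 s
t = 2.47299 s / 60.0 = 0.04122 min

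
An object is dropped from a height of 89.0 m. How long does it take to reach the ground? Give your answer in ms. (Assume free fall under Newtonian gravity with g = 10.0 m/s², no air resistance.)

t = √(2h/g) = √(2 × 89.0 / 10.0) = 4.219 s
t = 4.219 s / 0.001 = 4219 ms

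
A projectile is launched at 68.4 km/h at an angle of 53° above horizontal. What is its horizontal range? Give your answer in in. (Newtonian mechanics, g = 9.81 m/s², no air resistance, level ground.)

v₀ = 68.4 km/h × 0.2777777777777778 = 19.0 m/s
R = v₀² × sin(2θ) / g = 19.0² × sin(2 × 53°) / 9.81 = 361.0 × 0.961262 / 9.81 = 35.3737 m
R = 35.3737 m / 0.0254 = 1393 in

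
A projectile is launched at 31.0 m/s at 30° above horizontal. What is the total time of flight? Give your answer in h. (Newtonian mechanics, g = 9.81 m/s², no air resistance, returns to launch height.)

T = 2 × v₀ × sin(θ) / g = 2 × 31.0 × sin(30°) / 9.81 = 2 × 31.0 × 0.5 / 9.81 = 3.16004 s
T = 3.16004 s / 3600.0 = 0.0008778 h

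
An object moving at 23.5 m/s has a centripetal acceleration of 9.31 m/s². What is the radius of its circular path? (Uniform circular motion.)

r = v²/a_c = 23.5²/9.31 = 59.32 m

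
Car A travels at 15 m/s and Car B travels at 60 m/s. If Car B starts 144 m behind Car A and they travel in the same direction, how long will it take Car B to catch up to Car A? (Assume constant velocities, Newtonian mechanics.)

Relative speed: v_rel = 60 - 15 = 45 m/s
Time to catch: t = d₀/v_rel = 144/45 = 3.2 s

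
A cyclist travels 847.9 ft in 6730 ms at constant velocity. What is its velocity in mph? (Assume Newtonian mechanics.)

d = 847.9 ft × 0.3048 = 258.44 m
t = 6730 ms × 0.001 = 6.73 s
v = d / t = 258.44 / 6.73 = 38.4012 m/s
v = 38.4012 m/s / 0.44704 = 85.9 mph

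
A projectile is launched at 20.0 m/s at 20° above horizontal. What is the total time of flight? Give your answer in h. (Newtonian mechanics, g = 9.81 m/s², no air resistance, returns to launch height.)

T = 2 × v₀ × sin(θ) / g = 2 × 20.0 × sin(20°) / 9.81 = 2 × 20.0 × 0.34202 / 9.81 = 1.39458 s
T = 1.39458 s / 3600.0 = 0.0003874 h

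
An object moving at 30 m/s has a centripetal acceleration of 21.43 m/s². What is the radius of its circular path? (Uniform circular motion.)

r = v²/a_c = 30²/21.43 = 42.0 m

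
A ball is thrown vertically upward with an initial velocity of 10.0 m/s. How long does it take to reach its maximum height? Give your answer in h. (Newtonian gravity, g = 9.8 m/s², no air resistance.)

t_up = v₀ / g = 10.0 / 9.8 = 1.02041 s
t_up = 1.02041 s / 3600.0 = 0.0002834 h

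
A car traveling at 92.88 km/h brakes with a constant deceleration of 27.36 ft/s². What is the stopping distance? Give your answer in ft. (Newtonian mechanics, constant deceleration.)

v₀ = 92.88 km/h × 0.2777777777777778 = 25.8 m/s
a = 27.36 ft/s² × 0.3048 = 8.33933 m/s²
d = v₀² / (2a) = 25.8² / (2 × 8.33933) = 665.64 / 16.6787 = 39.9096 m
d = 39.9096 m / 0.3048 = 130.9 ft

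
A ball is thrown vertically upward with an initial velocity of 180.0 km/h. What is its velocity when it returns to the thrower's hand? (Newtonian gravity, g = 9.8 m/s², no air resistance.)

By conservation of energy (no air resistance), the ball returns to the throw height with the same speed as launch, but directed downward.
|v_ground| = v₀ = 180.0 km/h
v_ground = 180.0 km/h (downward)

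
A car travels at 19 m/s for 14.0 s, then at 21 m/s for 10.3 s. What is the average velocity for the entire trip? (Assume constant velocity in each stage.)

d₁ = v₁t₁ = 19 × 14.0 = 266.0 m
d₂ = v₂t₂ = 21 × 10.3 = 216.3 m
d_total = 482.3 m, t_total = 24.3 s
v_avg = d_total/t_total = 482.3/24.3 = 19.85 m/s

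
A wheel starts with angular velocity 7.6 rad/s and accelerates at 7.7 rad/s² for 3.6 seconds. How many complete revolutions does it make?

θ = ω₀t + ½αt² = 7.6×3.6 + ½×7.7×3.6² = 77.256 rad
Total revolutions = θ/(2π) = 77.256/(2π) = 12.3
Complete revolutions = ⌊12.3⌋ = 12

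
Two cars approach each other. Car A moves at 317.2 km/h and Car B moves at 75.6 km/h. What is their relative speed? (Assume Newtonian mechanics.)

v_rel = v_A + v_B = 317.2 + 75.6 = 392.8 km/h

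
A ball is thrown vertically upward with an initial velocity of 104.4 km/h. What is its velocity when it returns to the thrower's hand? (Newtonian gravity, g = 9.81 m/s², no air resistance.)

By conservation of energy (no air resistance), the ball returns to the throw height with the same speed as launch, but directed downward.
|v_ground| = v₀ = 104.4 km/h
v_ground = 104.4 km/h (downward)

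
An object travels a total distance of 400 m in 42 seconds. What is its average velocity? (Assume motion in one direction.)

v_avg = Δd / Δt = 400 / 42 = 9.52 m/s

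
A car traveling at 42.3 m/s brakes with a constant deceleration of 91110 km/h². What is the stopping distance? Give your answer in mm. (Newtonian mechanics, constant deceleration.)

a = 91110 km/h² × 7.716049382716049e-05 = 7.03009 m/s²
d = v₀² / (2a) = 42.3² / (2 × 7.03009) = 1789.29 / 14.0602 = 127.259 m
d = 127.259 m / 0.001 = 127300 mm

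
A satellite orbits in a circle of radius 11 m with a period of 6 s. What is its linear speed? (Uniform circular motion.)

v = 2πr/T = 2π×11/6 = 11.52 m/s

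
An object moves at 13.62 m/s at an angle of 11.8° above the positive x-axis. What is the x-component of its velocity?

vₓ = v cos(θ) = 13.62 × cos(11.8°) = 13.33 m/s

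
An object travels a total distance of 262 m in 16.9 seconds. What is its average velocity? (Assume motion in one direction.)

v_avg = Δd / Δt = 262 / 16.9 = 15.5 m/s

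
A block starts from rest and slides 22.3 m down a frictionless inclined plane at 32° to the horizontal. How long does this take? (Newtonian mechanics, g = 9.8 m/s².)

a = g sin(θ) = 9.8 × sin(32°) = 5.1932 m/s²
t = √(2d/a) = √(2 × 22.3 / 5.1932) = 2.93 s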